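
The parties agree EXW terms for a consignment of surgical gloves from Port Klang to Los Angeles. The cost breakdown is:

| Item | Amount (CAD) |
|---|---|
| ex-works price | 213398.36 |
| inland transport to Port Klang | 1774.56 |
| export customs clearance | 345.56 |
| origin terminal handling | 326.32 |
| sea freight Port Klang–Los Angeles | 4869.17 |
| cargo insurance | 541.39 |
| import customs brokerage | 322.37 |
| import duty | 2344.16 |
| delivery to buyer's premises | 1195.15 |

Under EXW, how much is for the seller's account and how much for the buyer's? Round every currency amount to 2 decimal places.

Seller: CAD 213398.36; buyer: CAD 11718.68

EXW: the seller makes goods available at their premises; the buyer bears all onward costs.
Seller's account: goods 213398.36 = 213398.36
Buyer's account: inland to port 1774.56 + export clearance 345.56 + origin terminal 326.32 + freight 4869.17 + insurance 541.39 + brokerage 322.37 + duty 2344.16 + delivery 1195.15 = 11718.68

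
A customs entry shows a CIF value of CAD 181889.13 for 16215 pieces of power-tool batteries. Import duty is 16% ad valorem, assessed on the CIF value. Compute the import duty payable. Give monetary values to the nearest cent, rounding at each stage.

Import duty: CAD 29102.26

Import duty = 181889.13 × 16% = 29102.26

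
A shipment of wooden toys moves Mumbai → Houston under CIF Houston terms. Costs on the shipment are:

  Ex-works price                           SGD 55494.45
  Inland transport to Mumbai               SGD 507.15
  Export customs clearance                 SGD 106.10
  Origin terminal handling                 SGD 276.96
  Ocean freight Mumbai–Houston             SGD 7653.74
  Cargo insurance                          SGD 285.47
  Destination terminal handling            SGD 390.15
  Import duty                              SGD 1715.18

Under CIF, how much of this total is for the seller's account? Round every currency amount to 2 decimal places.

Seller's account: SGD 64323.87

CIF: the seller pays costs through ocean freight and marine insurance to the destination port.
Seller's account: goods 55494.45 + inland to port 507.15 + export clearance 106.10 + origin terminal 276.96 + freight 7653.74 + insurance 285.47 = 64323.87
Buyer's account: destination terminal 390.15 + duty 1715.18 = 2105.33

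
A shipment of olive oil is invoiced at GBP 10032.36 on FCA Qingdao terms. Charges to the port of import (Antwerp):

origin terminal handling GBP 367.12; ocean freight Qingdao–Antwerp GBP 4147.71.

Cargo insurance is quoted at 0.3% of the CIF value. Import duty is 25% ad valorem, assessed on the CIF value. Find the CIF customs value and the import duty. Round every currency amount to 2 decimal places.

CIF value: GBP 14590.96; import duty: GBP 3647.74

Let C be the CIF value. C = FCA price + pre-shipment costs + freight + 0.3% × C
C − 0.3% × C = 10032.36 + 367.12 + 4147.71
0.997 × C = 14547.19
C = 14547.19 / 0.997 = 14590.96
Insurance premium = 0.3% × 14590.96 = 43.77
Import duty = 14590.96 × 25% = 3647.74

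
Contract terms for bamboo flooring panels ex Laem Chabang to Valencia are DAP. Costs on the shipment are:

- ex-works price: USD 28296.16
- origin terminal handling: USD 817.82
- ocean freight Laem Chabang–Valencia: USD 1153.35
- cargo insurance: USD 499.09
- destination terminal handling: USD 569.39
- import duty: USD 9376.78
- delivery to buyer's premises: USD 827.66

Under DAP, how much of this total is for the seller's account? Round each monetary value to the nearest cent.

Seller's account: USD 32163.47

DAP: the seller bears all costs to the named destination except import duty and clearance.
Seller's account: goods 28296.16 + origin terminal 817.82 + freight 1153.35 + insurance 499.09 + destination terminal 569.39 + delivery 827.66 = 32163.47
Buyer's account: duty 9376.78 = 9376.78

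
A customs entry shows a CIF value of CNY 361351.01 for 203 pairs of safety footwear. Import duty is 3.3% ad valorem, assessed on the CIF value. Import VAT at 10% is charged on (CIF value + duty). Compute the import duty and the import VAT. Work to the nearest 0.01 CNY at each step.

Import duty = 361351.01 × 3.3% = 11924.58
VAT base = CIF + duty = 361351.01 + 11924.58 = 373275.59
Import VAT = 373275.59 × 10% = 37327.56

Import duty: CNY 11924.58; import VAT: CNY 37327.56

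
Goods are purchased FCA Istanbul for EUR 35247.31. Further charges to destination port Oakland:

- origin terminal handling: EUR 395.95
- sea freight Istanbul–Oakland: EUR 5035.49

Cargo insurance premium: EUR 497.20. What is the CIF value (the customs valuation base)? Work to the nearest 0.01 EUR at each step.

CIF value: EUR 41175.95

CIF = FCA price + pre-shipment costs + freight + insurance
CIF = 35247.31 + 395.95 + 5035.49 + 497.20 = 41175.95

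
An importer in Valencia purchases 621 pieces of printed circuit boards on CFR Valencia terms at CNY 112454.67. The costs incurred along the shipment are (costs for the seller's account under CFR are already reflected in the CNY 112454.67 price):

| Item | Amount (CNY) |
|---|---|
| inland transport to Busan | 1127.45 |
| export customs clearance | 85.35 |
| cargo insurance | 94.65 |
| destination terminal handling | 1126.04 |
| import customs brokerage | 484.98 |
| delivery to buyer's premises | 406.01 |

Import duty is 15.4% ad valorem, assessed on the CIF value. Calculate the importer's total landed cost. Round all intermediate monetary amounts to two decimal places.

Total landed cost: CNY 131898.95

CFR: the seller pays costs through ocean freight to the destination port, but not insurance.
Already in the invoice (seller's account under CFR): inland to port, export clearance — exclude.
CIF value = CFR price + insurance = 112454.67 + 94.65 = 112549.32
Import duty = 112549.32 × 15.4% = 17332.60
Buyer bears: insurance 94.65 + destination terminal 1126.04 + brokerage 484.98 + delivery 406.01 + duty 17332.60 = 19444.28
Landed cost = invoice 112454.67 + 19444.28 = 131898.95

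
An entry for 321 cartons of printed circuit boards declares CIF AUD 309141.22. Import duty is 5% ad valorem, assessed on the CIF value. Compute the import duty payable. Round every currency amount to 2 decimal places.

Import duty: AUD 15457.06

Import duty = 309141.22 × 5% = 15457.06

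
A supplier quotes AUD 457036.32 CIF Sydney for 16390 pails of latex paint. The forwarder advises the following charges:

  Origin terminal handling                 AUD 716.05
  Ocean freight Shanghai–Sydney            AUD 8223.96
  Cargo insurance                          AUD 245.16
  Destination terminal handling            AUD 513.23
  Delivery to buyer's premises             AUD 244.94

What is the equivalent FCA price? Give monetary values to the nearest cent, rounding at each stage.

FCA price: AUD 447851.15

Not relevant to the conversion: delivery, destination terminal — on the buyer under both terms; not part of either seller's price.
From CIF to FCA, the seller no longer bears: origin terminal, freight, insurance.
FCA price = 457036.32 − 716.05 − 8223.96 − 245.16 = 447851.15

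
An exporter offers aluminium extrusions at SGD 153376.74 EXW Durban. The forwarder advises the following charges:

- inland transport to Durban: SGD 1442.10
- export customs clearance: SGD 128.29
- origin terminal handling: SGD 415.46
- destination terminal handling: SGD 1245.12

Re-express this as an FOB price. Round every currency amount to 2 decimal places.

FOB price: SGD 155362.59

Not relevant to the conversion: destination terminal — on the buyer under both terms; not part of either seller's price.
From EXW to FOB, the seller additionally bears: inland to port, export clearance, origin terminal.
FOB price = 153376.74 + 1442.10 + 128.29 + 415.46 = 155362.59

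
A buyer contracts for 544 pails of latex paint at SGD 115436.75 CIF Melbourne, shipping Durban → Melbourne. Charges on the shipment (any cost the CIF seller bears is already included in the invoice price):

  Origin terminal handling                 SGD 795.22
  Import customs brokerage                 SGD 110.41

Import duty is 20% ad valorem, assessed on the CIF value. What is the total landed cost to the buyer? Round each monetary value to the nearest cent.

CIF: the seller pays costs through ocean freight and marine insurance to the destination port.
Already in the invoice (seller's account under CIF): origin terminal — exclude.
The CIF price already equals the CIF value: 115436.75
Import duty = 115436.75 × 20% = 23087.35
Buyer bears: brokerage 110.41 + duty 23087.35 = 23197.76
Landed cost = invoice 115436.75 + 23197.76 = 138634.51

Total landed cost: SGD 138634.51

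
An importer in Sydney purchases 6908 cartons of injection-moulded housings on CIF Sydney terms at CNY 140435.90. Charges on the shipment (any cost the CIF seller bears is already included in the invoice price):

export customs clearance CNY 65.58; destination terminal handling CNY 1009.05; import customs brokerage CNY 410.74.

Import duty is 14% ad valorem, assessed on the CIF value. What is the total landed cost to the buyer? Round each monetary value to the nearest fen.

Total landed cost: CNY 161516.72

CIF: the seller pays costs through ocean freight and marine insurance to the destination port.
Already in the invoice (seller's account under CIF): export clearance — exclude.
The CIF price already equals the CIF value: 140435.90
Import duty = 140435.90 × 14% = 19661.03
Buyer bears: destination terminal 1009.05 + brokerage 410.74 + duty 19661.03 = 21080.82
Landed cost = invoice 140435.90 + 21080.82 = 161516.72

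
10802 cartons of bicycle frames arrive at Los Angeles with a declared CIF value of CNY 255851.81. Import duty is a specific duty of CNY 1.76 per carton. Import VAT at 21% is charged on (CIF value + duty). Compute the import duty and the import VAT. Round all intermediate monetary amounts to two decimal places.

Import duty = 10802 × 1.76 = 19011.52
VAT base = CIF + duty = 255851.81 + 19011.52 = 274863.33
Import VAT = 274863.33 × 21% = 57721.30

Import duty: CNY 19011.52; import VAT: CNY 57721.30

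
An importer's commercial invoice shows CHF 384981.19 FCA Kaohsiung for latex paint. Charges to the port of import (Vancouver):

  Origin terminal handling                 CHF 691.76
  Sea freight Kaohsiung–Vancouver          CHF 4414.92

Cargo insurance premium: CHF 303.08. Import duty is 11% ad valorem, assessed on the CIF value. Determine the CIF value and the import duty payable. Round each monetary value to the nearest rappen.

CIF value: CHF 390390.95; import duty: CHF 42943.00

CIF = FCA price + pre-shipment costs + freight + insurance
CIF = 384981.19 + 691.76 + 4414.92 + 303.08 = 390390.95
Import duty = 390390.95 × 11% = 42943.00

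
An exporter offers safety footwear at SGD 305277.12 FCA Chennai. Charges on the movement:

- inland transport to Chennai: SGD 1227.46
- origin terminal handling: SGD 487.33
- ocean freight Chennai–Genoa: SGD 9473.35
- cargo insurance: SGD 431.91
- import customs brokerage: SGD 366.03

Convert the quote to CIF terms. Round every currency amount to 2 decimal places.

Not relevant to the conversion: inland to port — on the seller under both FCA and CIF; already in the FCA price and stays in the CIF price. brokerage — on the buyer under both terms; not part of either seller's price.
From FCA to CIF, the seller additionally bears: origin terminal, freight, insurance.
CIF price = 305277.12 + 487.33 + 9473.35 + 431.91 = 315669.71

CIF price: SGD 315669.71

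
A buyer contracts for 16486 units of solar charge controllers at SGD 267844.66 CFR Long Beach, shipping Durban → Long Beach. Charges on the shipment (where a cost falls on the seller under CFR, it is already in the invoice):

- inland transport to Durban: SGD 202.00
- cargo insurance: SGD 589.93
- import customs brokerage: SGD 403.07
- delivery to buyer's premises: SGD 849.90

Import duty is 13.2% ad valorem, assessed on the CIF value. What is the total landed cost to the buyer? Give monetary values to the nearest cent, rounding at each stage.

Total landed cost: SGD 305120.93

CFR: the seller pays costs through ocean freight to the destination port, but not insurance.
Already in the invoice (seller's account under CFR): inland to port — exclude.
CIF value = CFR price + insurance = 267844.66 + 589.93 = 268434.59
Import duty = 268434.59 × 13.2% = 35433.37
Buyer bears: insurance 589.93 + brokerage 403.07 + delivery 849.90 + duty 35433.37 = 37276.27
Landed cost = invoice 267844.66 + 37276.27 = 305120.93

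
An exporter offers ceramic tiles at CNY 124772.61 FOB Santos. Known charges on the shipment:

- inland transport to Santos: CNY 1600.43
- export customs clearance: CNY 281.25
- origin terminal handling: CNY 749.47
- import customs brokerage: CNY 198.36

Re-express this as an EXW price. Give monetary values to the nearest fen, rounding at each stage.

Not relevant to the conversion: brokerage — on the buyer under both terms; not part of either seller's price.
From FOB to EXW, the seller no longer bears: inland to port, export clearance, origin terminal.
EXW price = 124772.61 − 1600.43 − 281.25 − 749.47 = 122141.46

EXW price: CNY 122141.46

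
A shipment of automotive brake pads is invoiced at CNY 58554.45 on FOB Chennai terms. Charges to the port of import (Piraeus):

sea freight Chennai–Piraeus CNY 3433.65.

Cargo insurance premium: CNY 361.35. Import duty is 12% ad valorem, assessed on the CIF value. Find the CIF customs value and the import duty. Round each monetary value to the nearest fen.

CIF value: CNY 62349.45; import duty: CNY 7481.93

CIF = FOB price + freight + insurance
CIF = 58554.45 + 3433.65 + 361.35 = 62349.45
Import duty = 62349.45 × 12% = 7481.93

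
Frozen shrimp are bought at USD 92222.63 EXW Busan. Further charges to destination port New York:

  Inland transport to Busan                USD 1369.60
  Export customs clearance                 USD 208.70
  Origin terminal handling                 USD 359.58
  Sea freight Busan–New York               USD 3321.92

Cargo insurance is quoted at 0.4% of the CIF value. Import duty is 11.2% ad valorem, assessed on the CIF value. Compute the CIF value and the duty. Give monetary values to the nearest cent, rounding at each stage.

CIF value: USD 97873.93; import duty: USD 10961.88

Let C be the CIF value. C = EXW price + pre-shipment costs + freight + 0.4% × C
C − 0.4% × C = 92222.63 + 1369.60 + 208.70 + 359.58 + 3321.92
0.996 × C = 97482.43
C = 97482.43 / 0.996 = 97873.93
Insurance premium = 0.4% × 97873.93 = 391.50
Import duty = 97873.93 × 11.2% = 10961.88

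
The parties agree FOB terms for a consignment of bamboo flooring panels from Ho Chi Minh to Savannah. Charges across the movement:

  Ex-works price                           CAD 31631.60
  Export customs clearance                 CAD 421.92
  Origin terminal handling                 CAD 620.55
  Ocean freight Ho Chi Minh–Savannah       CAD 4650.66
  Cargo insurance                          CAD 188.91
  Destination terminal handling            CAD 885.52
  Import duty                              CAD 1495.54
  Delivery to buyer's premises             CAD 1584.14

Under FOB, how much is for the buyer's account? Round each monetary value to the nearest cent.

FOB: the seller bears costs until goods are on board at the origin port; the buyer bears freight, insurance and all costs thereafter.
Seller's account: goods 31631.60 + export clearance 421.92 + origin terminal 620.55 = 32674.07
Buyer's account: freight 4650.66 + insurance 188.91 + destination terminal 885.52 + duty 1495.54 + delivery 1584.14 = 8804.77

Buyer's account: CAD 8804.77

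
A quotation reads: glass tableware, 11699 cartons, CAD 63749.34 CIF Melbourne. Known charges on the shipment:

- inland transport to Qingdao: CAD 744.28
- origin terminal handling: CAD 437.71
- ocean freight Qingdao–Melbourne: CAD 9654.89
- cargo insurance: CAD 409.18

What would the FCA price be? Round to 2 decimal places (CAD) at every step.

FCA price: CAD 53247.56

Not relevant to the conversion: inland to port — on the seller under both CIF and FCA; already in the CIF price and stays in the FCA price.
From CIF to FCA, the seller no longer bears: origin terminal, freight, insurance.
FCA price = 63749.34 − 437.71 − 9654.89 − 409.18 = 53247.56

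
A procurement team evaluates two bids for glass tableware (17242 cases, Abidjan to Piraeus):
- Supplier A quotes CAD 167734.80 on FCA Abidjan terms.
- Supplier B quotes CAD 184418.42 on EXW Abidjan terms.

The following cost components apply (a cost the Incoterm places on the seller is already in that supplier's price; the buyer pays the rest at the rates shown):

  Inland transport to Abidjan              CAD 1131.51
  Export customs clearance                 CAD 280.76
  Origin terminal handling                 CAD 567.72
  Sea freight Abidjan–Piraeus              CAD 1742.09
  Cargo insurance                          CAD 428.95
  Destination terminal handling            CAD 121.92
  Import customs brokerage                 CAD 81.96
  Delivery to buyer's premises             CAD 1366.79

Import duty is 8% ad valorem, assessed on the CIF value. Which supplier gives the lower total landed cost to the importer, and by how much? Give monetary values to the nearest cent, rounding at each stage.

Supplier A (FCA):
CIF value = FCA price + origin terminal + freight + insurance = 167734.80 + 567.72 + 1742.09 + 428.95 = 170473.56
Import duty = 170473.56 × 8% = 13637.88
Buyer bears (A): 567.72 + 1742.09 + 428.95 + 121.92 + 81.96 + 1366.79 = 4309.43
Landed cost (A) = invoice 167734.80 + 4309.43 + duty 13637.88 = 185682.11
Supplier B (EXW):
CIF value = EXW price + inland to port + export clearance + origin terminal + freight + insurance = 184418.42 + 1131.51 + 280.76 + 567.72 + 1742.09 + 428.95 = 188569.45
Import duty = 188569.45 × 8% = 15085.56
Buyer bears (B): 1131.51 + 280.76 + 567.72 + 1742.09 + 428.95 + 121.92 + 81.96 + 1366.79 = 5721.70
Landed cost (B) = invoice 184418.42 + 5721.70 + duty 15085.56 = 205225.68
Difference = |185682.11 − 205225.68| = 19543.57

Supplier A is cheaper by CAD 19543.57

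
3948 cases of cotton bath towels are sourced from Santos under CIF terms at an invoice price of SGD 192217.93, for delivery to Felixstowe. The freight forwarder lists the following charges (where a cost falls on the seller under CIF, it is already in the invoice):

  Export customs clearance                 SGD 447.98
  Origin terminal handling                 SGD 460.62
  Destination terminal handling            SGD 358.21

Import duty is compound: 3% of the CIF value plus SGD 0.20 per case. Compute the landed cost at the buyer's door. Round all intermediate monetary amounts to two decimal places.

CIF: the seller pays costs through ocean freight and marine insurance to the destination port.
Already in the invoice (seller's account under CIF): export clearance, origin terminal — exclude.
The CIF price already equals the CIF value: 192217.93
Ad valorem component: 192217.93 × 3% = 5766.54
Specific component: 3948 × 0.20 = 789.60
Import duty = 5766.54 + 789.60 = 6556.14
Buyer bears: destination terminal 358.21 + duty 6556.14 = 6914.35
Landed cost = invoice 192217.93 + 6914.35 = 199132.28

Total landed cost: SGD 199132.28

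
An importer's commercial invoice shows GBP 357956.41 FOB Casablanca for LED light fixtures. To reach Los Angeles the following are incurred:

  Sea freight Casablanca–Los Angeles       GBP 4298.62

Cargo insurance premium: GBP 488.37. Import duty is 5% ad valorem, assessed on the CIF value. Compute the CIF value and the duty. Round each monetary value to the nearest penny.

CIF = FOB price + freight + insurance
CIF = 357956.41 + 4298.62 + 488.37 = 362743.40
Import duty = 362743.40 × 5% = 18137.17

CIF value: GBP 362743.40; import duty: GBP 18137.17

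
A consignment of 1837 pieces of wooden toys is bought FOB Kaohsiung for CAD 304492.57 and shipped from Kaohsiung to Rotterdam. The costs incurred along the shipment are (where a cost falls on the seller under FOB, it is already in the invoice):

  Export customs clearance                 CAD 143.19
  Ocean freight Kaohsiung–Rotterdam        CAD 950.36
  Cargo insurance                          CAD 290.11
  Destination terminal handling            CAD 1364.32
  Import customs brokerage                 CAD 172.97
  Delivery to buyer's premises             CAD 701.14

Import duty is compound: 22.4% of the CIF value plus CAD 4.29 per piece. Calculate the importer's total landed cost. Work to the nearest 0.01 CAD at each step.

Total landed cost: CAD 384336.40

FOB: the seller bears costs until goods are on board at the origin port; the buyer bears freight, insurance and all costs thereafter.
Already in the invoice (seller's account under FOB): export clearance — exclude.
CIF value = FOB price + freight + insurance = 304492.57 + 950.36 + 290.11 = 305733.04
Ad valorem component: 305733.04 × 22.4% = 68484.20
Specific component: 1837 × 4.29 = 7880.73
Import duty = 68484.20 + 7880.73 = 76364.93
Buyer bears: freight 950.36 + insurance 290.11 + destination terminal 1364.32 + brokerage 172.97 + delivery 701.14 + duty 76364.93 = 79843.83
Landed cost = invoice 304492.57 + 79843.83 = 384336.40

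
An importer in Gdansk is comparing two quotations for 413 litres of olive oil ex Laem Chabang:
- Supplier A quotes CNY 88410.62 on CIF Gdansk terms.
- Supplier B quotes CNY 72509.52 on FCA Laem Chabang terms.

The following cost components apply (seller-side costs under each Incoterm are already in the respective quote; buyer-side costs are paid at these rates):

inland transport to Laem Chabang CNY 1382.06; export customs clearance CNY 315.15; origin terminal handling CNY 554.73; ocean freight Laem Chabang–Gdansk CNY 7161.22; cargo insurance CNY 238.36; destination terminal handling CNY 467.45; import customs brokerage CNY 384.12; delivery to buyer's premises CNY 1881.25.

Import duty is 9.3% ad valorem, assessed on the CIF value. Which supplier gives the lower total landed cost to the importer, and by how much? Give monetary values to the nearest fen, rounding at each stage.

Supplier B is cheaper by CNY 8685.84

Supplier A (CIF):
The CIF price already equals the CIF value: 88410.62
Import duty = 88410.62 × 9.3% = 8222.19
Buyer bears (A): 467.45 + 384.12 + 1881.25 = 2732.82
Landed cost (A) = invoice 88410.62 + 2732.82 + duty 8222.19 = 99365.63
Supplier B (FCA):
CIF value = FCA price + origin terminal + freight + insurance = 72509.52 + 554.73 + 7161.22 + 238.36 = 80463.83
Import duty = 80463.83 × 9.3% = 7483.14
Buyer bears (B): 554.73 + 7161.22 + 238.36 + 467.45 + 384.12 + 1881.25 = 10687.13
Landed cost (B) = invoice 72509.52 + 10687.13 + duty 7483.14 = 90679.79
Difference = |99365.63 − 90679.79| = 8685.84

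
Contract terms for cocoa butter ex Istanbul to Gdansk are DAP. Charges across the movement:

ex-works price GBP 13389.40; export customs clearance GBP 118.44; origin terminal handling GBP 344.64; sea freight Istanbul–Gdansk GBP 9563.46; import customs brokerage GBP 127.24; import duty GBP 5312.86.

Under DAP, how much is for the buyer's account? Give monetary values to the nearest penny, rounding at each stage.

DAP: the seller bears all costs to the named destination except import duty and clearance.
Seller's account: goods 13389.40 + export clearance 118.44 + origin terminal 344.64 + freight 9563.46 = 23415.94
Buyer's account: brokerage 127.24 + duty 5312.86 = 5440.10

Buyer's account: GBP 5440.10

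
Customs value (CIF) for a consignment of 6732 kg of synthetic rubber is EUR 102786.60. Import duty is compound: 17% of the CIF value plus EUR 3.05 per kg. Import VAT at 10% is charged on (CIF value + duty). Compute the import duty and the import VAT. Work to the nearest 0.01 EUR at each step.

Ad valorem component: 102786.60 × 17% = 17473.72
Specific component: 6732 × 3.05 = 20532.60
Import duty = 17473.72 + 20532.60 = 38006.32
VAT base = CIF + duty = 102786.60 + 38006.32 = 140792.92
Import VAT = 140792.92 × 10% = 14079.29

Import duty: EUR 38006.32; import VAT: EUR 14079.29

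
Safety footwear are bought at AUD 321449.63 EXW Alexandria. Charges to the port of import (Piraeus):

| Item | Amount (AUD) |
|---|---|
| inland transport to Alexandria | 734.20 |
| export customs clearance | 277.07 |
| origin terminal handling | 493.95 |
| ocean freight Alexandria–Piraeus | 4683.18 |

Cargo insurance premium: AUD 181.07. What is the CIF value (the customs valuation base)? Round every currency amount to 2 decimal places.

CIF = EXW price + pre-shipment costs + freight + insurance
CIF = 321449.63 + 734.20 + 277.07 + 493.95 + 4683.18 + 181.07 = 327819.10

CIF value: AUD 327819.10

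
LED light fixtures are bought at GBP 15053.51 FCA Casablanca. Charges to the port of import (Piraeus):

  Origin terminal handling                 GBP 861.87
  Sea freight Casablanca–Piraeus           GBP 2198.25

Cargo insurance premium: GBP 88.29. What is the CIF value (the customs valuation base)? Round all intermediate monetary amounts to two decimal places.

CIF value: GBP 18201.92

CIF = FCA price + pre-shipment costs + freight + insurance
CIF = 15053.51 + 861.87 + 2198.25 + 88.29 = 18201.92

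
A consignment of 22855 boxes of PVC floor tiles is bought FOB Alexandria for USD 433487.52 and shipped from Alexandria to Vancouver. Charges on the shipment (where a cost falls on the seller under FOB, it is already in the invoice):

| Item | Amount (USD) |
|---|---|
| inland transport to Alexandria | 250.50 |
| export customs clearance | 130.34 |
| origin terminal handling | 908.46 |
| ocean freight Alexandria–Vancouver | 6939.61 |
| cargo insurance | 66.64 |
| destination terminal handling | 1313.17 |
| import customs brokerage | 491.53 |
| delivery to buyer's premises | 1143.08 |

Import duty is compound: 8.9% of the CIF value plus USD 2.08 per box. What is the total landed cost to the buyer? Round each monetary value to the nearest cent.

FOB: the seller bears costs until goods are on board at the origin port; the buyer bears freight, insurance and all costs thereafter.
Already in the invoice (seller's account under FOB): inland to port, export clearance, origin terminal — exclude.
CIF value = FOB price + freight + insurance = 433487.52 + 6939.61 + 66.64 = 440493.77
Ad valorem component: 440493.77 × 8.9% = 39203.95
Specific component: 22855 × 2.08 = 47538.40
Import duty = 39203.95 + 47538.40 = 86742.35
Buyer bears: freight 6939.61 + insurance 66.64 + destination terminal 1313.17 + brokerage 491.53 + delivery 1143.08 + duty 86742.35 = 96696.38
Landed cost = invoice 433487.52 + 96696.38 = 530183.90

Total landed cost: USD 530183.90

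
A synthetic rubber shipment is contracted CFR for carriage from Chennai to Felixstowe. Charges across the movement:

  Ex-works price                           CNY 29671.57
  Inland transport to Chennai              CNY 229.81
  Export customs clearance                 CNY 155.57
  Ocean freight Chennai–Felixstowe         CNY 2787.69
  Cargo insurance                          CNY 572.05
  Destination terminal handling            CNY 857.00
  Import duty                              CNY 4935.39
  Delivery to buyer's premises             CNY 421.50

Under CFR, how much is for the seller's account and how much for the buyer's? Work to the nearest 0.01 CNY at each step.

CFR: the seller pays costs through ocean freight to the destination port, but not insurance.
Seller's account: goods 29671.57 + inland to port 229.81 + export clearance 155.57 + freight 2787.69 = 32844.64
Buyer's account: insurance 572.05 + destination terminal 857.00 + duty 4935.39 + delivery 421.50 = 6785.94

Seller: CNY 32844.64; buyer: CNY 6785.94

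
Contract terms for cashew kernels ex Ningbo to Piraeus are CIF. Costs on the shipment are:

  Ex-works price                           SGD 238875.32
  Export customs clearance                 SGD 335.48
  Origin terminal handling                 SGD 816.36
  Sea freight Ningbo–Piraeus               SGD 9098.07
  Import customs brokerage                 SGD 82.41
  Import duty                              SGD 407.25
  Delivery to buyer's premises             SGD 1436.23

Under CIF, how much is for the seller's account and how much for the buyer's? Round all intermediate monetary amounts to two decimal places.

Seller: SGD 249125.23; buyer: SGD 1925.89

CIF: the seller pays costs through ocean freight and marine insurance to the destination port.
Seller's account: goods 238875.32 + export clearance 335.48 + origin terminal 816.36 + freight 9098.07 = 249125.23
Buyer's account: brokerage 82.41 + duty 407.25 + delivery 1436.23 = 1925.89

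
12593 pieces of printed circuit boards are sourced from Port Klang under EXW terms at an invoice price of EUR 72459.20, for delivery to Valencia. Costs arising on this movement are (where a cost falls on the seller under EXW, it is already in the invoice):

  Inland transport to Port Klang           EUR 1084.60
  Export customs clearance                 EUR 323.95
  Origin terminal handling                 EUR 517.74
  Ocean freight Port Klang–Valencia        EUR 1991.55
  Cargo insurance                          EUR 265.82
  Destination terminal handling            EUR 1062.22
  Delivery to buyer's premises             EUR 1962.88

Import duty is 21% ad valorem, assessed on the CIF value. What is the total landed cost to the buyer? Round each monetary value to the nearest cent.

EXW: the seller makes goods available at their premises; the buyer bears all onward costs.
CIF value = EXW price + inland to port + export clearance + origin terminal + freight + insurance = 72459.20 + 1084.60 + 323.95 + 517.74 + 1991.55 + 265.82 = 76642.86
Import duty = 76642.86 × 21% = 16095.00
Buyer bears: inland to port 1084.60 + export clearance 323.95 + origin terminal 517.74 + freight 1991.55 + insurance 265.82 + destination terminal 1062.22 + delivery 1962.88 + duty 16095.00 = 23303.76
Landed cost = invoice 72459.20 + 23303.76 = 95762.96

Total landed cost: EUR 95762.96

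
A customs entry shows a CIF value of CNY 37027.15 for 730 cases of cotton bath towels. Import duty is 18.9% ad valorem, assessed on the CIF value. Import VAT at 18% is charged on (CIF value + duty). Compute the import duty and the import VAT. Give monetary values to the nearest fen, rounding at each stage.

Import duty = 37027.15 × 18.9% = 6998.13
VAT base = CIF + duty = 37027.15 + 6998.13 = 44025.28
Import VAT = 44025.28 × 18% = 7924.55

Import duty: CNY 6998.13; import VAT: CNY 7924.55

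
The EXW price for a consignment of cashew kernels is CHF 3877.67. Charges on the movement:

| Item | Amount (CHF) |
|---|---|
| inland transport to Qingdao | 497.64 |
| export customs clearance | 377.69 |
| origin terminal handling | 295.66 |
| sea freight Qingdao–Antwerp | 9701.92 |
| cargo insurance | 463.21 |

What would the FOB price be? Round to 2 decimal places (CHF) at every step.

Not relevant to the conversion: freight, insurance — on the buyer under both terms; not part of either seller's price.
From EXW to FOB, the seller additionally bears: inland to port, export clearance, origin terminal.
FOB price = 3877.67 + 497.64 + 377.69 + 295.66 = 5048.66

FOB price: CHF 5048.66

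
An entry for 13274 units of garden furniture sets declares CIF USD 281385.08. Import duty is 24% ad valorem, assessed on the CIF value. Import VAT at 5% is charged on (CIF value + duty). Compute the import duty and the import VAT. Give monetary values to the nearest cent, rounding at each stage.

Import duty: USD 67532.42; import VAT: USD 17445.88

Import duty = 281385.08 × 24% = 67532.42
VAT base = CIF + duty = 281385.08 + 67532.42 = 348917.50
Import VAT = 348917.50 × 5% = 17445.88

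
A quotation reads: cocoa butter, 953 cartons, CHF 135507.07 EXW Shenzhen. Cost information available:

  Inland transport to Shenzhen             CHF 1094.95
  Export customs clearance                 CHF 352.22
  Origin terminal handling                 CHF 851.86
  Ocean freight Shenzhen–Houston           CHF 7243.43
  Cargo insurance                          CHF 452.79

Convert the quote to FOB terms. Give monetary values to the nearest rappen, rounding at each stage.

Not relevant to the conversion: insurance, freight — on the buyer under both terms; not part of either seller's price.
From EXW to FOB, the seller additionally bears: inland to port, export clearance, origin terminal.
FOB price = 135507.07 + 1094.95 + 352.22 + 851.86 = 137806.10

FOB price: CHF 137806.10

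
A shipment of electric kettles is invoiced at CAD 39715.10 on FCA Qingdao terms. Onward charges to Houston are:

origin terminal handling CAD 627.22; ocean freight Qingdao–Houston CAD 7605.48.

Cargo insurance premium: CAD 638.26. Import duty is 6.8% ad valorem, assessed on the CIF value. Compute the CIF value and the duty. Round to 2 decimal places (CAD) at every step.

CIF = FCA price + pre-shipment costs + freight + insurance
CIF = 39715.10 + 627.22 + 7605.48 + 638.26 = 48586.06
Import duty = 48586.06 × 6.8% = 3303.85

CIF value: CAD 48586.06; import duty: CAD 3303.85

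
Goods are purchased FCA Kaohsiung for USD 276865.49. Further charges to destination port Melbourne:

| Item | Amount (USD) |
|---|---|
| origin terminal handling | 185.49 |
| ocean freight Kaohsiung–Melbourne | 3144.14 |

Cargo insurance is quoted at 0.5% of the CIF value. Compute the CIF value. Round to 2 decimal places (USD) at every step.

Let C be the CIF value. C = FCA price + pre-shipment costs + freight + 0.5% × C
C − 0.5% × C = 276865.49 + 185.49 + 3144.14
0.995 × C = 280195.12
C = 280195.12 / 0.995 = 281603.14
Insurance premium = 0.5% × 281603.14 = 1408.02

CIF value: USD 281603.14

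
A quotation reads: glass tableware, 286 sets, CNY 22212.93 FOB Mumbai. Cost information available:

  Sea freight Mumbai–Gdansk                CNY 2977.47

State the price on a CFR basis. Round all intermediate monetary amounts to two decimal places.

From FOB to CFR, the seller additionally bears: freight.
CFR price = 22212.93 + 2977.47 = 25190.40

CFR price: CNY 25190.40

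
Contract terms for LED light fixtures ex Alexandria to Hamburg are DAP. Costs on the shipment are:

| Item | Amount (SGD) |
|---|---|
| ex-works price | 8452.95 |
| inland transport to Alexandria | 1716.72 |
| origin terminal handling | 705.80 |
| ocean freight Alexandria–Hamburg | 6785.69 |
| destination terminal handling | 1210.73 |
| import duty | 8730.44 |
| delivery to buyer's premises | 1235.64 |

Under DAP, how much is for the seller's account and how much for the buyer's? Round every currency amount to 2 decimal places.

Seller: SGD 20107.53; buyer: SGD 8730.44

DAP: the seller bears all costs to the named destination except import duty and clearance.
Seller's account: goods 8452.95 + inland to port 1716.72 + origin terminal 705.80 + freight 6785.69 + destination terminal 1210.73 + delivery 1235.64 = 20107.53
Buyer's account: duty 8730.44 = 8730.44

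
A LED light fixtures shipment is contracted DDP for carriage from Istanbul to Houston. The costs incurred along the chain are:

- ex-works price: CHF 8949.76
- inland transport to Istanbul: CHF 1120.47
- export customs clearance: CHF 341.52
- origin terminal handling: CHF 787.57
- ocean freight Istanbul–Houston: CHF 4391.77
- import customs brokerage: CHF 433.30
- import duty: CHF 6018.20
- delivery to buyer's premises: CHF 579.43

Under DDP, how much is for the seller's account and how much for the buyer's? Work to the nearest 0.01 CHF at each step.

DDP: the seller bears all costs including import duty.
Seller's account: goods 8949.76 + inland to port 1120.47 + export clearance 341.52 + origin terminal 787.57 + freight 4391.77 + brokerage 433.30 + duty 6018.20 + delivery 579.43 = 22622.02
Buyer's account: 0.00

Seller: CHF 22622.02; buyer: CHF 0.00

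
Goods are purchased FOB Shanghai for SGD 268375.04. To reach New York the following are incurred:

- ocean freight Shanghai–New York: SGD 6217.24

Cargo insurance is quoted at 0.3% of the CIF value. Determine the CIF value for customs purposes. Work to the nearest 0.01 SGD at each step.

Let C be the CIF value. C = FOB price + freight + 0.3% × C
C − 0.3% × C = 268375.04 + 6217.24
0.997 × C = 274592.28
C = 274592.28 / 0.997 = 275418.54
Insurance premium = 0.3% × 275418.54 = 826.26

CIF value: SGD 275418.54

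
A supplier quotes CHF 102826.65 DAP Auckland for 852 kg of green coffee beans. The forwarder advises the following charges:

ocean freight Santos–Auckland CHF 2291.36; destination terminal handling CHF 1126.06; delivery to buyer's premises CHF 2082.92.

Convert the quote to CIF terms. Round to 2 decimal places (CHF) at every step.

Not relevant to the conversion: freight — on the seller under both DAP and CIF; already in the DAP price and stays in the CIF price.
From DAP to CIF, the seller no longer bears: destination terminal, delivery.
CIF price = 102826.65 − 1126.06 − 2082.92 = 99617.67

CIF price: CHF 99617.67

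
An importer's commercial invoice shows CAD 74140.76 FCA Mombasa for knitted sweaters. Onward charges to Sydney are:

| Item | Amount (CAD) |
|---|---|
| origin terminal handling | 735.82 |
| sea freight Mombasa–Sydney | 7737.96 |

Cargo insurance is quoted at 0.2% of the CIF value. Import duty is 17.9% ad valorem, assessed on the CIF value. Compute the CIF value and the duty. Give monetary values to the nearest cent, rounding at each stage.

CIF value: CAD 82780.10; import duty: CAD 14817.64

Let C be the CIF value. C = FCA price + pre-shipment costs + freight + 0.2% × C
C − 0.2% × C = 74140.76 + 735.82 + 7737.96
0.998 × C = 82614.54
C = 82614.54 / 0.998 = 82780.10
Insurance premium = 0.2% × 82780.10 = 165.56
Import duty = 82780.10 × 17.9% = 14817.64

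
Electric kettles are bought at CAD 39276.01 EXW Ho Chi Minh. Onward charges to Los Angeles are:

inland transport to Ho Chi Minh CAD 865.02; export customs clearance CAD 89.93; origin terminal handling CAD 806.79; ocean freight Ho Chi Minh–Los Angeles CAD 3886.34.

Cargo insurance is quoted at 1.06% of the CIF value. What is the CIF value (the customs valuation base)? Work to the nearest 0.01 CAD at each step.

CIF value: CAD 45405.39

Let C be the CIF value. C = EXW price + pre-shipment costs + freight + 1.06% × C
C − 1.06% × C = 39276.01 + 865.02 + 89.93 + 806.79 + 3886.34
0.9894 × C = 44924.09
C = 44924.09 / 0.9894 = 45405.39
Insurance premium = 1.06% × 45405.39 = 481.30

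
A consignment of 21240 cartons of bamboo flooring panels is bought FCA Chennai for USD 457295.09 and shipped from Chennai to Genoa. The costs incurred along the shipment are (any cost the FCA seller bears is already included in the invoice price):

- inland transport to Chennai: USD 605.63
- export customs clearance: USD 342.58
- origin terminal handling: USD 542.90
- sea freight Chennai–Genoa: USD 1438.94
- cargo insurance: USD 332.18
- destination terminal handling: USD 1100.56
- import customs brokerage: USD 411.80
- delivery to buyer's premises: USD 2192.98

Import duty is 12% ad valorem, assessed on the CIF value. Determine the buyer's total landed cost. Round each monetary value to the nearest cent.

FCA: the seller delivers export-cleared goods to the carrier; the buyer bears costs from that point.
Already in the invoice (seller's account under FCA): inland to port, export clearance — exclude.
CIF value = FCA price + origin terminal + freight + insurance = 457295.09 + 542.90 + 1438.94 + 332.18 = 459609.11
Import duty = 459609.11 × 12% = 55153.09
Buyer bears: origin terminal 542.90 + freight 1438.94 + insurance 332.18 + destination terminal 1100.56 + brokerage 411.80 + delivery 2192.98 + duty 55153.09 = 61172.45
Landed cost = invoice 457295.09 + 61172.45 = 518467.54

Total landed cost: USD 518467.54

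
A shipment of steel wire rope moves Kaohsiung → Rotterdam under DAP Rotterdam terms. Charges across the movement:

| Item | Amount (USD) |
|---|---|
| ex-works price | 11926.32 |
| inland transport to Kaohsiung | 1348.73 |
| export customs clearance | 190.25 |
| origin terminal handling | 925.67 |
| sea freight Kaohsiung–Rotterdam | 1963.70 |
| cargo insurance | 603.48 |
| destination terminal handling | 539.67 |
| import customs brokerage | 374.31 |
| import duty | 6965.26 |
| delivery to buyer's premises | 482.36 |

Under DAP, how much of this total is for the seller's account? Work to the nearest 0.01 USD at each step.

Seller's account: USD 17980.18

DAP: the seller bears all costs to the named destination except import duty and clearance.
Seller's account: goods 11926.32 + inland to port 1348.73 + export clearance 190.25 + origin terminal 925.67 + freight 1963.70 + insurance 603.48 + destination terminal 539.67 + delivery 482.36 = 17980.18
Buyer's account: brokerage 374.31 + duty 6965.26 = 7339.57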